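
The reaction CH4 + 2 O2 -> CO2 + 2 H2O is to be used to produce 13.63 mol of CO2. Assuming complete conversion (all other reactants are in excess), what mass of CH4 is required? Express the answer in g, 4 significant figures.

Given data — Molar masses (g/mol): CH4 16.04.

218.6 g

n(CO2) = 13.63 mol
n(CH4) = (1/1) × 13.63 = 13.63 mol
mass = 13.63 × 16.04 = 218.6 g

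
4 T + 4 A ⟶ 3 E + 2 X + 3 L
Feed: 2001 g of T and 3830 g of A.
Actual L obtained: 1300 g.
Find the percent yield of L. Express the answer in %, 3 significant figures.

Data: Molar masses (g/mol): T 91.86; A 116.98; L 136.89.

58.1 %

n(T) = 2001 / 91.86 = 21.78 mol
n(A) = 3830 / 116.98 = 32.74 mol
n/ν → T: 5.445, A: 8.185; T is limiting.
theoretical n(L) = (3/4) × 21.78 = 16.34 mol → 2237 g
% yield = 1300 / 2237 × 100 = 58.11 %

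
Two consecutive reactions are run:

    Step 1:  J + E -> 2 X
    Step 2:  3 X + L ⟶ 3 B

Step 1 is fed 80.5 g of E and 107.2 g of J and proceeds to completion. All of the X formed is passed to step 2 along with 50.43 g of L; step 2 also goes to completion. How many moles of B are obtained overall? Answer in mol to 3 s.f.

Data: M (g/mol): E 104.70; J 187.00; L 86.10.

Step 1:
n(E) = 80.50 / 104.70 = 0.7689 mol
n(J) = 107.2 / 187.00 = 0.5733 mol
n/ν for E = 0.7689/1 = 0.7689
n/ν for J = 0.5733/1 = 0.5733
Smallest n/ν is J → limiting reagent.
n(X) produced = (2/1) × 0.5733 = 1.147 mol
Step 2:
n(X) available = 1.147 mol
n(L) = 50.43 / 86.10 = 0.5857 mol
n/ν for X = 1.147/3 = 0.3823
n/ν for L = 0.5857/1 = 0.5857
Smallest n/ν is X → limiting reagent.
n(B) = (3/3) × 1.147 = 1.147 mol

1.15 mol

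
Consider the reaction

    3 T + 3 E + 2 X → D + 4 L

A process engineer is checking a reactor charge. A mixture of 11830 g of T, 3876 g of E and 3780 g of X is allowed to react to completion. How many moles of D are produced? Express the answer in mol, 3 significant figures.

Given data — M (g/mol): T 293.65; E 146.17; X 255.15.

n(T) = 11830 / 293.65 = 40.29 mol
n(E) = 3876 / 146.17 = 26.52 mol
n(X) = 3780 / 255.15 = 14.81 mol
n/ν → T: 13.43, E: 8.840, X: 7.405; X is limiting.
n(D) = (1/2) × 14.81 = 7.405 mol

7.41 mol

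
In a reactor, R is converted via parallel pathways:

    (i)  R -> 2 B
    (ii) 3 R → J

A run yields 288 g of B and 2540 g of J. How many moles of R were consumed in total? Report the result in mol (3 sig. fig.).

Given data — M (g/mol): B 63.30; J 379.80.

n(B) = 288 / 63.30 = 4.550 mol
n(J) = 2540 / 379.80 = 6.688 mol
n(R) via (i) = (1/2)×4.550 = 2.275 mol
n(R) via (ii) = (3/1)×6.688 = 20.06 mol
total n(R) = 2.275 + 20.06 = 22.34 mol

22.3 mol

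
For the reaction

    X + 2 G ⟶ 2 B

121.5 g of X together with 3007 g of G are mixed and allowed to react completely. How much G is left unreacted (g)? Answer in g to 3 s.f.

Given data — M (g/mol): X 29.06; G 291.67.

n(X) = 121.5 / 29.06 = 4.181 mol
n(G) = 3007 / 291.67 = 10.31 mol
n/ν → X: 4.181, G: 5.155; X is limiting.
G consumed = (2/1) × 4.181 = 8.362 mol
G remaining = 10.31 − 8.362 = 1.948 mol
mass = 1.948 × 291.67 = 568.2 g

568 g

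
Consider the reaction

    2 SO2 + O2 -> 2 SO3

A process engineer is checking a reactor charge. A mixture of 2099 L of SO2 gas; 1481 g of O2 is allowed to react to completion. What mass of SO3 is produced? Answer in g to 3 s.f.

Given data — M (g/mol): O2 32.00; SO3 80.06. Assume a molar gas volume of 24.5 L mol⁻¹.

n(SO2) = 2099 / 24.5 = 85.67 mol
n(O2) = 1481 / 32.00 = 46.28 mol
n/ν for SO2 = 85.67/2 = 42.84
n/ν for O2 = 46.28/1 = 46.28
Smallest n/ν is SO2 → limiting reagent.
n(SO3) = (2/2) × 85.67 = 85.67 mol
mass = 85.67 × 80.06 = 6859 g

6860 g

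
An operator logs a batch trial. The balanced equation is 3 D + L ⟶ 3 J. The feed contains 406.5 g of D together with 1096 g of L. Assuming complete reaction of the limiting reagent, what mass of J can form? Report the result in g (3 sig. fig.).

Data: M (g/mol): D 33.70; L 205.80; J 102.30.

1230 g

n(D) = 406.5 / 33.70 = 12.06 mol
n(L) = 1096 / 205.80 = 5.326 mol
n/ν → D: 4.020, L: 5.326; D is limiting.
n(J) = (3/3) × 12.06 = 12.06 mol
mass = 12.06 × 102.30 = 1234 g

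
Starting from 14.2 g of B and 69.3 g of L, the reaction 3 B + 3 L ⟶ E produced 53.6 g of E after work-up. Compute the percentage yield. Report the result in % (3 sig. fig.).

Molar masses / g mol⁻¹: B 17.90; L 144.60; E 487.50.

n(B) = 14.20 / 17.90 = 0.7933 mol
n(L) = 69.30 / 144.60 = 0.4793 mol
n/ν → B: 0.2644, L: 0.1598; L is limiting.
theoretical n(E) = (1/3) × 0.4793 = 0.1598 mol → 77.90 g
% yield = 53.6 / 77.90 × 100 = 68.81 %

68.8 %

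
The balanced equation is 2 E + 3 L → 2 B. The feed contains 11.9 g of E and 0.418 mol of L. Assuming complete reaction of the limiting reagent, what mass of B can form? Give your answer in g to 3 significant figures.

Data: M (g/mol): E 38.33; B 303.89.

84.7 g

n(E) = 11.90 / 38.33 = 0.3105 mol
n(L) = 0.4180 mol
n/ν for E = 0.3105/2 = 0.1553
n/ν for L = 0.4180/3 = 0.1393
Smallest n/ν is L → limiting reagent.
n(B) = (2/3) × 0.4180 = 0.2787 mol
mass = 0.2787 × 303.89 = 84.69 g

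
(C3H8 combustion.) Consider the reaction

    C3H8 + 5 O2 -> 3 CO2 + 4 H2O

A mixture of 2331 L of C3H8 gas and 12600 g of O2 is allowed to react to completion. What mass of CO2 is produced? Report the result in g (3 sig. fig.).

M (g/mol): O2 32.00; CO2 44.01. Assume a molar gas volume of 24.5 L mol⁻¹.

10400 g

n(C3H8) = 2331 / 24.5 = 95.14 mol
n(O2) = 12600 / 32.00 = 393.8 mol
n/ν for C3H8 = 95.14/1 = 95.14
n/ν for O2 = 393.8/5 = 78.76
Smallest n/ν is O2 → limiting reagent.
n(CO2) = (3/5) × 393.8 = 236.3 mol
mass = 236.3 × 44.01 = 10400 g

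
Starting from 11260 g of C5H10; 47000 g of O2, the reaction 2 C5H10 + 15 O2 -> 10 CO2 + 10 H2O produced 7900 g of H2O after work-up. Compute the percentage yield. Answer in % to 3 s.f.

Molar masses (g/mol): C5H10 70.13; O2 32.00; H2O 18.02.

54.6 %

n(C5H10) = 11260 / 70.13 = 160.6 mol
n(O2) = 47000 / 32.00 = 1469 mol
n/ν → C5H10: 80.30, O2: 97.93; C5H10 is limiting.
theoretical n(H2O) = (10/2) × 160.6 = 803.0 mol → 14470 g
% yield = 7900 / 14470 × 100 = 54.60 %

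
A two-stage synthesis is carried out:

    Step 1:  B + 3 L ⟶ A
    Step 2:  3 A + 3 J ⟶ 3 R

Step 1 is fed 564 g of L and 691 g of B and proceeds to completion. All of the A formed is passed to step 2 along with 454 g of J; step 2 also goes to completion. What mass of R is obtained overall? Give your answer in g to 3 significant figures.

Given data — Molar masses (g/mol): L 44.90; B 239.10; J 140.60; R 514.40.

Step 1:
n(L) = 564.0 / 44.90 = 12.56 mol
n(B) = 691.0 / 239.10 = 2.890 mol
n/ν for L = 12.56/3 = 4.187
n/ν for B = 2.890/1 = 2.890
Smallest n/ν is B → limiting reagent.
n(A) produced = (1/1) × 2.890 = 2.890 mol
Step 2:
n(A) available = 2.890 mol
n(J) = 454.0 / 140.60 = 3.229 mol
n/ν for A = 2.890/3 = 0.9633
n/ν for J = 3.229/3 = 1.076
Smallest n/ν is A → limiting reagent.
n(R) = (3/3) × 2.890 = 2.890 mol
mass = 2.890 × 514.40 = 1487 g

1490 g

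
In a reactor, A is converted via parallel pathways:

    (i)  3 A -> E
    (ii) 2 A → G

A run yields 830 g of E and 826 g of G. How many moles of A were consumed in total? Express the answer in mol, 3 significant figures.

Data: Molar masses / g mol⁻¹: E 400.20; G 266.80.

12.4 mol

n(E) = 830 / 400.20 = 2.074 mol
n(G) = 826 / 266.80 = 3.096 mol
n(A) via (i) = (3/1)×2.074 = 6.222 mol
n(A) via (ii) = (2/1)×3.096 = 6.192 mol
total n(A) = 6.222 + 6.192 = 12.41 mol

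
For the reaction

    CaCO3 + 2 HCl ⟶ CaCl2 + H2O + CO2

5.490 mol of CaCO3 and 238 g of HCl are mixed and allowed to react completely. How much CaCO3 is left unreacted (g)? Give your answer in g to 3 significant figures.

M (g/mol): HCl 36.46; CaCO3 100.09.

n(CaCO3) = 5.490 mol
n(HCl) = 238.0 / 36.46 = 6.528 mol
n/ν → CaCO3: 5.490, HCl: 3.264; HCl is limiting.
CaCO3 consumed = (1/2) × 6.528 = 3.264 mol
CaCO3 remaining = 5.490 − 3.264 = 2.226 mol
mass = 2.226 × 100.09 = 222.8 g

223 g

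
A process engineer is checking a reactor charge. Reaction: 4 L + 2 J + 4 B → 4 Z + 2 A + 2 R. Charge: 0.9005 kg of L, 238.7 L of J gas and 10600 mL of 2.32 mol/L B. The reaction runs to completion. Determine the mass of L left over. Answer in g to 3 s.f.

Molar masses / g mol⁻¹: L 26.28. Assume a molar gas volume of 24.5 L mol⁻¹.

n(L) = 0.9005×1000 / 26.28 = 34.27 mol
n(J) = 238.7 / 24.5 = 9.743 mol
n(B) = 2.32 × 10600/1000 = 24.59 mol
n/ν for L = 34.27/4 = 8.568
n/ν for J = 9.743/2 = 4.872
n/ν for B = 24.59/4 = 6.148
Smallest n/ν is J → limiting reagent.
L consumed = (4/2) × 9.743 = 19.49 mol
L remaining = 34.27 − 19.49 = 14.78 mol
mass = 14.78 × 26.28 = 388.4 g

388 g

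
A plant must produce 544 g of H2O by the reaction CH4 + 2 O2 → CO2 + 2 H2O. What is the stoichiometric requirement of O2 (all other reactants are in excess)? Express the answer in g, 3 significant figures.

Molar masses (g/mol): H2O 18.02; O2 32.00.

966 g

n(H2O) = 544 / 18.02 = 30.19 mol
n(O2) = (2/2) × 30.19 = 30.19 mol
mass = 30.19 × 32.00 = 966.1 g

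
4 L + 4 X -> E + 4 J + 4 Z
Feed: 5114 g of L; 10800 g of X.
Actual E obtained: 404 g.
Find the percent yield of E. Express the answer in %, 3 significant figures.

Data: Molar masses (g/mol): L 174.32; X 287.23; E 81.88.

67.3 %

n(L) = 5114 / 174.32 = 29.34 mol
n(X) = 10800 / 287.23 = 37.60 mol
n/ν for L = 29.34/4 = 7.335
n/ν for X = 37.60/4 = 9.400
Smallest n/ν is L → limiting reagent.
theoretical n(E) = (1/4) × 29.34 = 7.335 mol → 600.6 g
% yield = 404 / 600.6 × 100 = 67.27 %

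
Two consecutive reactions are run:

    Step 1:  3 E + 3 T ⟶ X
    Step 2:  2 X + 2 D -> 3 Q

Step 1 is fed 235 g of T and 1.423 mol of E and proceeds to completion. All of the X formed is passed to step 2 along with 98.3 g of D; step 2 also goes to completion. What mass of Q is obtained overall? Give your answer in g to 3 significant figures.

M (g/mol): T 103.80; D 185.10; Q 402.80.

287 g

Step 1:
n(T) = 235.0 / 103.80 = 2.264 mol
n(E) = 1.423 mol
n/ν → T: 0.7547, E: 0.4743; E is limiting.
n(X) produced = (1/3) × 1.423 = 0.4743 mol
Step 2:
n(X) available = 0.4743 mol
n(D) = 98.30 / 185.10 = 0.5311 mol
n/ν → X: 0.2372, D: 0.2656; X is limiting.
n(Q) = (3/2) × 0.4743 = 0.7115 mol
mass = 0.7115 × 402.80 = 286.6 g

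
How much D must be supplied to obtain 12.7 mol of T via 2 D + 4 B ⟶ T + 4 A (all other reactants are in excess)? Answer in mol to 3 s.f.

n(T) = 12.70 mol
n(D) = (2/1) × 12.70 = 25.40 mol

25.4 mol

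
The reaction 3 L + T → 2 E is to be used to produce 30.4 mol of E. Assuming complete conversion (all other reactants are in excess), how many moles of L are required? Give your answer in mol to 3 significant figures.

45.6 mol

n(E) = 30.40 mol
n(L) = (3/2) × 30.40 = 45.60 mol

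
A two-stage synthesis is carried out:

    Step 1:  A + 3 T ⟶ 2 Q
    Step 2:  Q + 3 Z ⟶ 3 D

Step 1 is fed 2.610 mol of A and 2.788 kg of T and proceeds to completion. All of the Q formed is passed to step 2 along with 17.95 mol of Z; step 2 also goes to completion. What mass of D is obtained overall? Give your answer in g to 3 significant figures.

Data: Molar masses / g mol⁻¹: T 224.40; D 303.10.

Step 1:
n(A) = 2.610 mol
n(T) = 2.788×1000 / 224.40 = 12.42 mol
n/ν for A = 2.610/1 = 2.610
n/ν for T = 12.42/3 = 4.140
Smallest n/ν is A → limiting reagent.
n(Q) produced = (2/1) × 2.610 = 5.220 mol
Step 2:
n(Q) available = 5.220 mol
n(Z) = 17.95 mol
n/ν for Q = 5.220/1 = 5.220
n/ν for Z = 17.95/3 = 5.983
Smallest n/ν is Q → limiting reagent.
n(D) = (3/1) × 5.220 = 15.66 mol
mass = 15.66 × 303.10 = 4747 g

4750 g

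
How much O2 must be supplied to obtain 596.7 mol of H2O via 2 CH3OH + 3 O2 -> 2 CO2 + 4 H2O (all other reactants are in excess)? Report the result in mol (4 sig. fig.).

447.5 mol

n(H2O) = 596.7 mol
n(O2) = (3/4) × 596.7 = 447.5 mol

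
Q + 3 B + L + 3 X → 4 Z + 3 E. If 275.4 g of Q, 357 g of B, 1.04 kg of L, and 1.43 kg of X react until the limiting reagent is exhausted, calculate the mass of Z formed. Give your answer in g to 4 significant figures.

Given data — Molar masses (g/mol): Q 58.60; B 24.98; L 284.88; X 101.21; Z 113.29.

1654 g

n(Q) = 275.4 / 58.60 = 4.700 mol
n(B) = 357.0 / 24.98 = 14.29 mol
n(L) = 1.040×1000 / 284.88 = 3.651 mol
n(X) = 1.430×1000 / 101.21 = 14.13 mol
n/ν for Q = 4.700/1 = 4.700
n/ν for B = 14.29/3 = 4.763
n/ν for L = 3.651/1 = 3.651
n/ν for X = 14.13/3 = 4.710
Smallest n/ν is L → limiting reagent.
n(Z) = (4/1) × 3.651 = 14.60 mol
mass = 14.60 × 113.29 = 1654 g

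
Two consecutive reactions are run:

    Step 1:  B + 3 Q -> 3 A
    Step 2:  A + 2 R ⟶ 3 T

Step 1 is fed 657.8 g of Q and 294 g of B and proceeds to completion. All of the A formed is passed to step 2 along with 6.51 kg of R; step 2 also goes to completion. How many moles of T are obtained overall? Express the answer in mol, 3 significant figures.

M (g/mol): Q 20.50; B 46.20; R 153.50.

57.3 mol

Step 1:
n(Q) = 657.8 / 20.50 = 32.09 mol
n(B) = 294.0 / 46.20 = 6.364 mol
n/ν for Q = 32.09/3 = 10.70
n/ν for B = 6.364/1 = 6.364
Smallest n/ν is B → limiting reagent.
n(A) produced = (3/1) × 6.364 = 19.09 mol
Step 2:
n(A) available = 19.09 mol
n(R) = 6.510×1000 / 153.50 = 42.41 mol
n/ν for A = 19.09/1 = 19.09
n/ν for R = 42.41/2 = 21.21
Smallest n/ν is A → limiting reagent.
n(T) = (3/1) × 19.09 = 57.27 mol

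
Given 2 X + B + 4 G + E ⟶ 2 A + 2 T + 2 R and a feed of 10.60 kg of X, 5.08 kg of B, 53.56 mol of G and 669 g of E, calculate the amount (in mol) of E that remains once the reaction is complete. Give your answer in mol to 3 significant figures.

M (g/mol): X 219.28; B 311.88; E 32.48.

n(X) = 10.60×1000 / 219.28 = 48.34 mol
n(B) = 5.080×1000 / 311.88 = 16.29 mol
n(G) = 53.56 mol
n(E) = 669.0 / 32.48 = 20.60 mol
n/ν for X = 48.34/2 = 24.17
n/ν for B = 16.29/1 = 16.29
n/ν for G = 53.56/4 = 13.39
n/ν for E = 20.60/1 = 20.60
Smallest n/ν is G → limiting reagent.
E consumed = (1/4) × 53.56 = 13.39 mol
E remaining = 20.60 − 13.39 = 7.210 mol

7.21 mol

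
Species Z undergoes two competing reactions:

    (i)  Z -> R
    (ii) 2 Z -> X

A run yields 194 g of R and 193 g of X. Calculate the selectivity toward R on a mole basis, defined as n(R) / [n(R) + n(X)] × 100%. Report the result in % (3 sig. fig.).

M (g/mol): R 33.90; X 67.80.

66.8 %

n(R) = 194 / 33.90 = 5.723 mol
n(X) = 193 / 67.80 = 2.847 mol
selectivity = 5.723/(5.723+2.847) × 100 = 66.78 %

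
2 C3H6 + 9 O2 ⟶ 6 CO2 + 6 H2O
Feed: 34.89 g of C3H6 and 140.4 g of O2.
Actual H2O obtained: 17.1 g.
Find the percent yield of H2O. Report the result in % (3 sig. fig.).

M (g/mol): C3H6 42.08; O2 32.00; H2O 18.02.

38.2 %

n(C3H6) = 34.89 / 42.08 = 0.8291 mol
n(O2) = 140.4 / 32.00 = 4.388 mol
n/ν for C3H6 = 0.8291/2 = 0.4146
n/ν for O2 = 4.388/9 = 0.4876
Smallest n/ν is C3H6 → limiting reagent.
theoretical n(H2O) = (6/2) × 0.8291 = 2.487 mol → 44.82 g
% yield = 17.1 / 44.82 × 100 = 38.15 %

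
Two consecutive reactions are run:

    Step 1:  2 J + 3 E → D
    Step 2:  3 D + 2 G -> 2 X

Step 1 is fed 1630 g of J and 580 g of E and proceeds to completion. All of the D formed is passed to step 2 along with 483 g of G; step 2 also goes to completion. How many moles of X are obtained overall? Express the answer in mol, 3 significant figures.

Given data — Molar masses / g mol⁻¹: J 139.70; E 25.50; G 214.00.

Step 1:
n(J) = 1630 / 139.70 = 11.67 mol
n(E) = 580.0 / 25.50 = 22.75 mol
n/ν for J = 11.67/2 = 5.835
n/ν for E = 22.75/3 = 7.583
Smallest n/ν is J → limiting reagent.
n(D) produced = (1/2) × 11.67 = 5.835 mol
Step 2:
n(D) available = 5.835 mol
n(G) = 483.0 / 214.00 = 2.257 mol
n/ν for D = 5.835/3 = 1.945
n/ν for G = 2.257/2 = 1.129
Smallest n/ν is G → limiting reagent.
n(X) = (2/2) × 2.257 = 2.257 mol

2.26 mol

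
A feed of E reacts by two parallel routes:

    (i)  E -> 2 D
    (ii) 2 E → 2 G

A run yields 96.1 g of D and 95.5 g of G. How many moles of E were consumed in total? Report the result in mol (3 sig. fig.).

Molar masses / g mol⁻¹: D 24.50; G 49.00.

3.91 mol

n(D) = 96.1 / 24.50 = 3.922 mol
n(G) = 95.5 / 49.00 = 1.949 mol
n(E) via (i) = (1/2)×3.922 = 1.961 mol
n(E) via (ii) = (2/2)×1.949 = 1.949 mol
total n(E) = 1.961 + 1.949 = 3.910 mol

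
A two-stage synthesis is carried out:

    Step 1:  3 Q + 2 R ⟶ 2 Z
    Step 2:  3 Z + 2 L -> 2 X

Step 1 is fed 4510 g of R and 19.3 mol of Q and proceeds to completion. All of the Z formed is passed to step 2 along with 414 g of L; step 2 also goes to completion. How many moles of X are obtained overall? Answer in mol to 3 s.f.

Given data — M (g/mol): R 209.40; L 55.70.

Step 1:
n(R) = 4510 / 209.40 = 21.54 mol
n(Q) = 19.30 mol
n/ν → R: 10.77, Q: 6.433; Q is limiting.
n(Z) produced = (2/3) × 19.30 = 12.87 mol
Step 2:
n(Z) available = 12.87 mol
n(L) = 414.0 / 55.70 = 7.433 mol
n/ν → Z: 4.290, L: 3.717; L is limiting.
n(X) = (2/2) × 7.433 = 7.433 mol

7.43 mol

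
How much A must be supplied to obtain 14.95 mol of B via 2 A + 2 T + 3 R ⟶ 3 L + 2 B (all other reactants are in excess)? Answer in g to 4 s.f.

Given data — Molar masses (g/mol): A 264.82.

n(B) = 14.95 mol
n(A) = (2/2) × 14.95 = 14.95 mol
mass = 14.95 × 264.82 = 3959 g

3959 g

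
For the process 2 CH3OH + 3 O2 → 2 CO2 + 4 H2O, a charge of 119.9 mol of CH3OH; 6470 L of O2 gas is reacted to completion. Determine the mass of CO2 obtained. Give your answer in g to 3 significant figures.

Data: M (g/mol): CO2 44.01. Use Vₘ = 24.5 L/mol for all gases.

5280 g

n(CH3OH) = 119.9 mol
n(O2) = 6470 / 24.5 = 264.1 mol
n/ν → CH3OH: 59.95, O2: 88.03; CH3OH is limiting.
n(CO2) = (2/2) × 119.9 = 119.9 mol
mass = 119.9 × 44.01 = 5277 g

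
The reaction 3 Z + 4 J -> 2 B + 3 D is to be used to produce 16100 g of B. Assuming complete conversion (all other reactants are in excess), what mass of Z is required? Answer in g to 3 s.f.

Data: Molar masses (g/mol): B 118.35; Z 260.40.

53100 g

n(B) = 16100 / 118.35 = 136.0 mol
n(Z) = (3/2) × 136.0 = 204.0 mol
mass = 204.0 × 260.40 = 53120 g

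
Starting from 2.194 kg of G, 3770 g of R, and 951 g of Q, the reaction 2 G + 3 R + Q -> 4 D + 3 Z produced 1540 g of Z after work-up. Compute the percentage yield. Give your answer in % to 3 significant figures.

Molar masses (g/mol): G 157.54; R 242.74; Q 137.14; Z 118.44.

83.7 %

n(G) = 2.194×1000 / 157.54 = 13.93 mol
n(R) = 3770 / 242.74 = 15.53 mol
n(Q) = 951.0 / 137.14 = 6.935 mol
n/ν for G = 13.93/2 = 6.965
n/ν for R = 15.53/3 = 5.177
n/ν for Q = 6.935/1 = 6.935
Smallest n/ν is R → limiting reagent.
theoretical n(Z) = (3/3) × 15.53 = 15.53 mol → 1839 g
% yield = 1540 / 1839 × 100 = 83.74 %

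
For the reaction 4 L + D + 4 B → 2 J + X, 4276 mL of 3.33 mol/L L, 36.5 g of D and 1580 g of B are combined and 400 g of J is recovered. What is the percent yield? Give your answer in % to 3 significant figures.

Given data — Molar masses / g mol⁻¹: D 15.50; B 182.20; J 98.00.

n(L) = 3.33 × 4276/1000 = 14.24 mol
n(D) = 36.50 / 15.50 = 2.355 mol
n(B) = 1580 / 182.20 = 8.672 mol
n/ν for L = 14.24/4 = 3.560
n/ν for D = 2.355/1 = 2.355
n/ν for B = 8.672/4 = 2.168
Smallest n/ν is B → limiting reagent.
theoretical n(J) = (2/4) × 8.672 = 4.336 mol → 424.9 g
% yield = 400 / 424.9 × 100 = 94.14 %

94.1 %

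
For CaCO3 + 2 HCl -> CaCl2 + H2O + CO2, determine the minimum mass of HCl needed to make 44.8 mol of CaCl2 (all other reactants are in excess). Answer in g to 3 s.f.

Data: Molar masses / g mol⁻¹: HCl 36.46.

n(CaCl2) = 44.80 mol
n(HCl) = (2/1) × 44.80 = 89.60 mol
mass = 89.60 × 36.46 = 3267 g

3270 g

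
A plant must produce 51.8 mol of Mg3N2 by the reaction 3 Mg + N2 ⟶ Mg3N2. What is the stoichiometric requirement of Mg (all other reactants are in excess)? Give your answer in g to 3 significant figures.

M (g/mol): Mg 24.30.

3780 g

n(Mg3N2) = 51.80 mol
n(Mg) = (3/1) × 51.80 = 155.4 mol
mass = 155.4 × 24.30 = 3776 g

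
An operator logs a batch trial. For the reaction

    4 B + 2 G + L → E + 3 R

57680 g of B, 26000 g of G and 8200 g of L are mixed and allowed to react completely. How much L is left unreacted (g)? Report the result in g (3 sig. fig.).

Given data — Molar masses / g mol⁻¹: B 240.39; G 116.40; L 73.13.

n(B) = 57680 / 240.39 = 239.9 mol
n(G) = 26000 / 116.40 = 223.4 mol
n(L) = 8200 / 73.13 = 112.1 mol
n/ν → B: 59.98, G: 111.7, L: 112.1; B is limiting.
L consumed = (1/4) × 239.9 = 59.98 mol
L remaining = 112.1 − 59.98 = 52.12 mol
mass = 52.12 × 73.13 = 3812 g

3810 g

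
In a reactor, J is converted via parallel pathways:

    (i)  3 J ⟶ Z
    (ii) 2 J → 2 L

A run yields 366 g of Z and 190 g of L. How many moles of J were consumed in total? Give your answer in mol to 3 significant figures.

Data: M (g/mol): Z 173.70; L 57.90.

9.60 mol

n(Z) = 366 / 173.70 = 2.107 mol
n(L) = 190 / 57.90 = 3.282 mol
n(J) via (i) = (3/1)×2.107 = 6.321 mol
n(J) via (ii) = (2/2)×3.282 = 3.282 mol
total n(J) = 6.321 + 3.282 = 9.603 mol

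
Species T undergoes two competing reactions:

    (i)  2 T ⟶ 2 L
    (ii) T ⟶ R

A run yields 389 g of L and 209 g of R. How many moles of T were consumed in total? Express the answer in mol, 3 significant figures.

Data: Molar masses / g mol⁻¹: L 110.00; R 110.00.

5.44 mol

n(L) = 389 / 110.00 = 3.536 mol
n(R) = 209 / 110.00 = 1.900 mol
n(T) via (i) = (2/2)×3.536 = 3.536 mol
n(T) via (ii) = (1/1)×1.900 = 1.900 mol
total n(T) = 3.536 + 1.900 = 5.436 mol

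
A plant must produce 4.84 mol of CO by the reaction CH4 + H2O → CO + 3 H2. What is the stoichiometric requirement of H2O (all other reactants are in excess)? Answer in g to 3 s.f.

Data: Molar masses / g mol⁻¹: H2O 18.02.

87.2 g

n(CO) = 4.840 mol
n(H2O) = (1/1) × 4.840 = 4.840 mol
mass = 4.840 × 18.02 = 87.22 g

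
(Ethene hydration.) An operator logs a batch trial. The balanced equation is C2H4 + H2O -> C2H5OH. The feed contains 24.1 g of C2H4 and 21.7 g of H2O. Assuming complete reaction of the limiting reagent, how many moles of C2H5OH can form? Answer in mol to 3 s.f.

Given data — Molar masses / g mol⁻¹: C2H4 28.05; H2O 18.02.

n(C2H4) = 24.10 / 28.05 = 0.8592 mol
n(H2O) = 21.70 / 18.02 = 1.204 mol
n/ν → C2H4: 0.8592, H2O: 1.204; C2H4 is limiting.
n(C2H5OH) = (1/1) × 0.8592 = 0.8592 mol

0.859 mol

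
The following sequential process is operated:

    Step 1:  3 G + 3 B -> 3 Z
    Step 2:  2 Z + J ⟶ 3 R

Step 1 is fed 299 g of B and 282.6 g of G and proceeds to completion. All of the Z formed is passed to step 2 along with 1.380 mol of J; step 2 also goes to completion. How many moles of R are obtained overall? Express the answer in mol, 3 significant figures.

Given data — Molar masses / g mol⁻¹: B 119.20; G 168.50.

2.52 mol

Step 1:
n(B) = 299.0 / 119.20 = 2.508 mol
n(G) = 282.6 / 168.50 = 1.677 mol
n/ν for B = 2.508/3 = 0.8360
n/ν for G = 1.677/3 = 0.5590
Smallest n/ν is G → limiting reagent.
n(Z) produced = (3/3) × 1.677 = 1.677 mol
Step 2:
n(Z) available = 1.677 mol
n(J) = 1.380 mol
n/ν for Z = 1.677/2 = 0.8385
n/ν for J = 1.380/1 = 1.380
Smallest n/ν is Z → limiting reagent.
n(R) = (3/2) × 1.677 = 2.516 mol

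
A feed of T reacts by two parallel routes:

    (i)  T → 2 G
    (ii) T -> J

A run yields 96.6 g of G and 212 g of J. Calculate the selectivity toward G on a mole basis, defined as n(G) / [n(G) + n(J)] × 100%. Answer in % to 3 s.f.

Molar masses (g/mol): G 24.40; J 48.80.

n(G) = 96.6 / 24.40 = 3.959 mol
n(J) = 212 / 48.80 = 4.344 mol
selectivity = 3.959/(3.959+4.344) × 100 = 47.68 %

47.7 %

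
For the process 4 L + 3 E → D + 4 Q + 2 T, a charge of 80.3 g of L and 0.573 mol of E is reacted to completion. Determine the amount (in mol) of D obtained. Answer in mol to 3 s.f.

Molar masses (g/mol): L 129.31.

0.155 mol

n(L) = 80.30 / 129.31 = 0.6210 mol
n(E) = 0.5730 mol
n/ν for L = 0.6210/4 = 0.1553
n/ν for E = 0.5730/3 = 0.1910
Smallest n/ν is L → limiting reagent.
n(D) = (1/4) × 0.6210 = 0.1553 mol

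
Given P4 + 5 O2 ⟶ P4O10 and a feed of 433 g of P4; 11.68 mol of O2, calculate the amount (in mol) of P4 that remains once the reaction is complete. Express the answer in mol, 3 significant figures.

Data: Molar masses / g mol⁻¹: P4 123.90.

n(P4) = 433.0 / 123.90 = 3.495 mol
n(O2) = 11.68 mol
n/ν for P4 = 3.495/1 = 3.495
n/ν for O2 = 11.68/5 = 2.336
Smallest n/ν is O2 → limiting reagent.
P4 consumed = (1/5) × 11.68 = 2.336 mol
P4 remaining = 3.495 − 2.336 = 1.159 mol

1.16 mol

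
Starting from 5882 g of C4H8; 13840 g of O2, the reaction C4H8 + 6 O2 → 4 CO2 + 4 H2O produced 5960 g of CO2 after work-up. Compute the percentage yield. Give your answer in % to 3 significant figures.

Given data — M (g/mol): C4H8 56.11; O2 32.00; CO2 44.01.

n(C4H8) = 5882 / 56.11 = 104.8 mol
n(O2) = 13840 / 32.00 = 432.5 mol
n/ν for C4H8 = 104.8/1 = 104.8
n/ν for O2 = 432.5/6 = 72.08
Smallest n/ν is O2 → limiting reagent.
theoretical n(CO2) = (4/6) × 432.5 = 288.3 mol → 12690 g
% yield = 5960 / 12690 × 100 = 46.97 %

47.0 %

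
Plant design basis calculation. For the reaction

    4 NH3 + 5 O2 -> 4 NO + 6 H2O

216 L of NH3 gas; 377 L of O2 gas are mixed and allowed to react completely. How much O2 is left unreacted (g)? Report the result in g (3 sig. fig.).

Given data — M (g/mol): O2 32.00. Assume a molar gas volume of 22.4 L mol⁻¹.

n(NH3) = 216.0 / 22.4 = 9.643 mol
n(O2) = 377.0 / 22.4 = 16.83 mol
n/ν → NH3: 2.411, O2: 3.366; NH3 is limiting.
O2 consumed = (5/4) × 9.643 = 12.05 mol
O2 remaining = 16.83 − 12.05 = 4.780 mol
mass = 4.780 × 32.00 = 153.0 g

153 g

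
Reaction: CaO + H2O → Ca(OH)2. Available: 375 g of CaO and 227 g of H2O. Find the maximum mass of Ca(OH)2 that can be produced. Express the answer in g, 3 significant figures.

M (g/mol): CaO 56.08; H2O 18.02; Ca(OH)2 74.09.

495 g

n(CaO) = 375.0 / 56.08 = 6.687 mol
n(H2O) = 227.0 / 18.02 = 12.60 mol
n/ν → CaO: 6.687, H2O: 12.60; CaO is limiting.
n(Ca(OH)2) = (1/1) × 6.687 = 6.687 mol
mass = 6.687 × 74.09 = 495.4 g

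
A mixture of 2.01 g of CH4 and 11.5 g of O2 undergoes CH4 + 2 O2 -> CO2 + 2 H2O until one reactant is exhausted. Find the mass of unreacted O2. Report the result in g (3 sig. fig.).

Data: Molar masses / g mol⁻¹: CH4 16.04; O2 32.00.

3.48 g

n(CH4) = 2.010 / 16.04 = 0.1253 mol
n(O2) = 11.50 / 32.00 = 0.3594 mol
n/ν for CH4 = 0.1253/1 = 0.1253
n/ν for O2 = 0.3594/2 = 0.1797
Smallest n/ν is CH4 → limiting reagent.
O2 consumed = (2/1) × 0.1253 = 0.2506 mol
O2 remaining = 0.3594 − 0.2506 = 0.1088 mol
mass = 0.1088 × 32.00 = 3.482 g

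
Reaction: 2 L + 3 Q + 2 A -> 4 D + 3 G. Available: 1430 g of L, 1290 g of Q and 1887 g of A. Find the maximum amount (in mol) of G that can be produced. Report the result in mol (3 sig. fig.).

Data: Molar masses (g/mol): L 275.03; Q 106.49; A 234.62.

n(L) = 1430 / 275.03 = 5.199 mol
n(Q) = 1290 / 106.49 = 12.11 mol
n(A) = 1887 / 234.62 = 8.043 mol
n/ν → L: 2.600, Q: 4.037, A: 4.022; L is limiting.
n(G) = (3/2) × 5.199 = 7.799 mol

7.80 mol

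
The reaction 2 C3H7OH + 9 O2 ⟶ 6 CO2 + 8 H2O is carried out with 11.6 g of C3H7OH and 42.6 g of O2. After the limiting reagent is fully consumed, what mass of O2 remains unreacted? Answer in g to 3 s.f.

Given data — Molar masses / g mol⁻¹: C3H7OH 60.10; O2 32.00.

n(C3H7OH) = 11.60 / 60.10 = 0.1930 mol
n(O2) = 42.60 / 32.00 = 1.331 mol
n/ν → C3H7OH: 0.09650, O2: 0.1479; C3H7OH is limiting.
O2 consumed = (9/2) × 0.1930 = 0.8685 mol
O2 remaining = 1.331 − 0.8685 = 0.4625 mol
mass = 0.4625 × 32.00 = 14.80 g

14.8 g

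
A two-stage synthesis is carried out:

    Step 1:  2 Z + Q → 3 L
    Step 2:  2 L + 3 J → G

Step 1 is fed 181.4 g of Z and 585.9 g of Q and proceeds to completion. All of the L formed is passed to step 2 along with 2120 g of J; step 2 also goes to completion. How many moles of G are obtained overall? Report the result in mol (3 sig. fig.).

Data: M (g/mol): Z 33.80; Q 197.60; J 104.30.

4.03 mol

Step 1:
n(Z) = 181.4 / 33.80 = 5.367 mol
n(Q) = 585.9 / 197.60 = 2.965 mol
n/ν for Z = 5.367/2 = 2.684
n/ν for Q = 2.965/1 = 2.965
Smallest n/ν is Z → limiting reagent.
n(L) produced = (3/2) × 5.367 = 8.051 mol
Step 2:
n(L) available = 8.051 mol
n(J) = 2120 / 104.30 = 20.33 mol
n/ν for L = 8.051/2 = 4.026
n/ν for J = 20.33/3 = 6.777
Smallest n/ν is L → limiting reagent.
n(G) = (1/2) × 8.051 = 4.026 mol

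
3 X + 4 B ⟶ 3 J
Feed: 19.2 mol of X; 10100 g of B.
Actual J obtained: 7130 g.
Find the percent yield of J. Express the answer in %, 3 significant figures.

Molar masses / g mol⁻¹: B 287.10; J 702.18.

n(X) = 19.20 mol
n(B) = 10100 / 287.10 = 35.18 mol
n/ν for X = 19.20/3 = 6.400
n/ν for B = 35.18/4 = 8.795
Smallest n/ν is X → limiting reagent.
theoretical n(J) = (3/3) × 19.20 = 19.20 mol → 13480 g
% yield = 7130 / 13480 × 100 = 52.89 %

52.9 %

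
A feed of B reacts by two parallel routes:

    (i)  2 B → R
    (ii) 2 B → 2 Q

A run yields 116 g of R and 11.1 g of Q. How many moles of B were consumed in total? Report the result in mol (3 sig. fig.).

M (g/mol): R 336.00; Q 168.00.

0.757 mol

n(R) = 116 / 336.00 = 0.3452 mol
n(Q) = 11.1 / 168.00 = 0.06607 mol
n(B) via (i) = (2/1)×0.3452 = 0.6904 mol
n(B) via (ii) = (2/2)×0.06607 = 0.06607 mol
total n(B) = 0.6904 + 0.06607 = 0.7565 mol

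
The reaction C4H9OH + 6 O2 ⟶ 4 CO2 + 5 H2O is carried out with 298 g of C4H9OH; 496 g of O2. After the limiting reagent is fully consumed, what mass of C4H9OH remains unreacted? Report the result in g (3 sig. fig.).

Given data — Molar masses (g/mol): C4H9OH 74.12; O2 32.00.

n(C4H9OH) = 298.0 / 74.12 = 4.021 mol
n(O2) = 496.0 / 32.00 = 15.50 mol
n/ν for C4H9OH = 4.021/1 = 4.021
n/ν for O2 = 15.50/6 = 2.583
Smallest n/ν is O2 → limiting reagent.
C4H9OH consumed = (1/6) × 15.50 = 2.583 mol
C4H9OH remaining = 4.021 − 2.583 = 1.438 mol
mass = 1.438 × 74.12 = 106.6 g

107 g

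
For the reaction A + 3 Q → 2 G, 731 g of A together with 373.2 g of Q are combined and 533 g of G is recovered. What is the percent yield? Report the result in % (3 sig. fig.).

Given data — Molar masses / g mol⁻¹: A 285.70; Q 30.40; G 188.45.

n(A) = 731.0 / 285.70 = 2.559 mol
n(Q) = 373.2 / 30.40 = 12.28 mol
n/ν for A = 2.559/1 = 2.559
n/ν for Q = 12.28/3 = 4.093
Smallest n/ν is A → limiting reagent.
theoretical n(G) = (2/1) × 2.559 = 5.118 mol → 964.5 g
% yield = 533 / 964.5 × 100 = 55.26 %

55.3 %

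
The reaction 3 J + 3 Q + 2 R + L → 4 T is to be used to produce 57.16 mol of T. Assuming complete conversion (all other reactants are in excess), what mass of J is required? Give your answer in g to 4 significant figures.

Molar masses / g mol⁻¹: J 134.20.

5753 g

n(T) = 57.16 mol
n(J) = (3/4) × 57.16 = 42.87 mol
mass = 42.87 × 134.20 = 5753 g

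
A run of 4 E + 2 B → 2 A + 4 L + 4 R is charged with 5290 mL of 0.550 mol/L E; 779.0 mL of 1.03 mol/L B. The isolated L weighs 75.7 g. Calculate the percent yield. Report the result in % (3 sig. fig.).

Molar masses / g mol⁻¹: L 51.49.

n(E) = 0.550 × 5290/1000 = 2.910 mol
n(B) = 1.03 × 779.0/1000 = 0.8024 mol
n/ν for E = 2.910/4 = 0.7275
n/ν for B = 0.8024/2 = 0.4012
Smallest n/ν is B → limiting reagent.
theoretical n(L) = (4/2) × 0.8024 = 1.605 mol → 82.64 g
% yield = 75.7 / 82.64 × 100 = 91.60 %

91.6 %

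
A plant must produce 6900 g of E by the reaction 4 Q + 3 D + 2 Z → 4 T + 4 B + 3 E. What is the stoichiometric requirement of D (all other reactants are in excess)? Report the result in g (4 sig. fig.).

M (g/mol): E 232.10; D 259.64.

7719 g

n(E) = 6900 / 232.10 = 29.73 mol
n(D) = (3/3) × 29.73 = 29.73 mol
mass = 29.73 × 259.64 = 7719 g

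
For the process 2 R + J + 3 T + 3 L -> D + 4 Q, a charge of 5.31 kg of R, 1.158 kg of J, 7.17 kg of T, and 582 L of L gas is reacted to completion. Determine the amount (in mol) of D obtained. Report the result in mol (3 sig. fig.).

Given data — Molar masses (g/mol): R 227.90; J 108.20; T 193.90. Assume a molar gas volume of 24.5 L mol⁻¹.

n(R) = 5.310×1000 / 227.90 = 23.30 mol
n(J) = 1.158×1000 / 108.20 = 10.70 mol
n(T) = 7.170×1000 / 193.90 = 36.98 mol
n(L) = 582.0 / 24.5 = 23.76 mol
n/ν → R: 11.65, J: 10.70, T: 12.33, L: 7.920; L is limiting.
n(D) = (1/3) × 23.76 = 7.920 mol

7.92 mol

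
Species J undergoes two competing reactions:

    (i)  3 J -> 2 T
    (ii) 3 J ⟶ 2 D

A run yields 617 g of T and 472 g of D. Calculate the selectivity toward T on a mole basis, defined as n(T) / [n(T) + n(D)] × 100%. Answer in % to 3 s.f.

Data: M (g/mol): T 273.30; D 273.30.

n(T) = 617 / 273.30 = 2.258 mol
n(D) = 472 / 273.30 = 1.727 mol
selectivity = 2.258/(2.258+1.727) × 100 = 56.66 %

56.7 %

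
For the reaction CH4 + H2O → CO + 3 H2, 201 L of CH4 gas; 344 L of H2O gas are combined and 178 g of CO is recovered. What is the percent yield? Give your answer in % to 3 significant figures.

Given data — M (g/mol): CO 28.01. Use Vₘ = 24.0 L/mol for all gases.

n(CH4) = 201.0 / 24.0 = 8.375 mol
n(H2O) = 344.0 / 24.0 = 14.33 mol
n/ν → CH4: 8.375, H2O: 14.33; CH4 is limiting.
theoretical n(CO) = (1/1) × 8.375 = 8.375 mol → 234.6 g
% yield = 178 / 234.6 × 100 = 75.87 %

75.9 %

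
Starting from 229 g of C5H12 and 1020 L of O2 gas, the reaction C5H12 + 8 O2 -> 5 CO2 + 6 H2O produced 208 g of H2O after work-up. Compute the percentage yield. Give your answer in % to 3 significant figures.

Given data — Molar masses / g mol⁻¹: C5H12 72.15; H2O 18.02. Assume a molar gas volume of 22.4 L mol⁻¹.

n(C5H12) = 229.0 / 72.15 = 3.174 mol
n(O2) = 1020 / 22.4 = 45.54 mol
n/ν → C5H12: 3.174, O2: 5.693; C5H12 is limiting.
theoretical n(H2O) = (6/1) × 3.174 = 19.04 mol → 343.1 g
% yield = 208 / 343.1 × 100 = 60.62 %

60.6 %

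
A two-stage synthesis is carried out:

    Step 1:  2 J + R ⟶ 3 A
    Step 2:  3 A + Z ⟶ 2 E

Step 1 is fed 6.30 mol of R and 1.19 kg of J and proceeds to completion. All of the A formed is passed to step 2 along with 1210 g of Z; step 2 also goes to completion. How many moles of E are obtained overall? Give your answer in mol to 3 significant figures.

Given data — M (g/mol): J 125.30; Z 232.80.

Step 1:
n(R) = 6.300 mol
n(J) = 1.190×1000 / 125.30 = 9.497 mol
n/ν for R = 6.300/1 = 6.300
n/ν for J = 9.497/2 = 4.749
Smallest n/ν is J → limiting reagent.
n(A) produced = (3/2) × 9.497 = 14.25 mol
Step 2:
n(A) available = 14.25 mol
n(Z) = 1210 / 232.80 = 5.198 mol
n/ν for A = 14.25/3 = 4.750
n/ν for Z = 5.198/1 = 5.198
Smallest n/ν is A → limiting reagent.
n(E) = (2/3) × 14.25 = 9.500 mol

9.50 mol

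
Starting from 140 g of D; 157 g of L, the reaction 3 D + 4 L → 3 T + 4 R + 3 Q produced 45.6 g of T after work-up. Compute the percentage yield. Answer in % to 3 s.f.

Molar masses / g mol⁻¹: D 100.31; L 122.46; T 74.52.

63.6 %

n(D) = 140.0 / 100.31 = 1.396 mol
n(L) = 157.0 / 122.46 = 1.282 mol
n/ν for D = 1.396/3 = 0.4653
n/ν for L = 1.282/4 = 0.3205
Smallest n/ν is L → limiting reagent.
theoretical n(T) = (3/4) × 1.282 = 0.9615 mol → 71.65 g
% yield = 45.6 / 71.65 × 100 = 63.64 %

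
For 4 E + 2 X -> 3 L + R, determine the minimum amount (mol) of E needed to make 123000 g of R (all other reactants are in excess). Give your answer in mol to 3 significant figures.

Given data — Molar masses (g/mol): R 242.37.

n(R) = 123000 / 242.37 = 507.5 mol
n(E) = (4/1) × 507.5 = 2030 mol

2030 mol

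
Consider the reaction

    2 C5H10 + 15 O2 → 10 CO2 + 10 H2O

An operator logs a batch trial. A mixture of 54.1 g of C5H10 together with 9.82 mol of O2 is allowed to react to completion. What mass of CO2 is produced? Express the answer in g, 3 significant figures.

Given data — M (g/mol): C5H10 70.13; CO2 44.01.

n(C5H10) = 54.10 / 70.13 = 0.7714 mol
n(O2) = 9.820 mol
n/ν for C5H10 = 0.7714/2 = 0.3857
n/ν for O2 = 9.820/15 = 0.6547
Smallest n/ν is C5H10 → limiting reagent.
n(CO2) = (10/2) × 0.7714 = 3.857 mol
mass = 3.857 × 44.01 = 169.7 g

170 g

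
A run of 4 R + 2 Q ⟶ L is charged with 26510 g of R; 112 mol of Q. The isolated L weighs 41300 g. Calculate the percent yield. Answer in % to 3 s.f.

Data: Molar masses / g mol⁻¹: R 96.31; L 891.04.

n(R) = 26510 / 96.31 = 275.3 mol
n(Q) = 112.0 mol
n/ν for R = 275.3/4 = 68.83
n/ν for Q = 112.0/2 = 56.00
Smallest n/ν is Q → limiting reagent.
theoretical n(L) = (1/2) × 112.0 = 56.00 mol → 49900 g
% yield = 41300 / 49900 × 100 = 82.77 %

82.8 %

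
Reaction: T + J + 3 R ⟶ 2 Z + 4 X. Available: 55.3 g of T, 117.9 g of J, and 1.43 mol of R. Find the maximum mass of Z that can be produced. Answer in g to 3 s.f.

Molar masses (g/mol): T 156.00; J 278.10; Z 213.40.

n(T) = 55.30 / 156.00 = 0.3545 mol
n(J) = 117.9 / 278.10 = 0.4239 mol
n(R) = 1.430 mol
n/ν for T = 0.3545/1 = 0.3545
n/ν for J = 0.4239/1 = 0.4239
n/ν for R = 1.430/3 = 0.4767
Smallest n/ν is T → limiting reagent.
n(Z) = (2/1) × 0.3545 = 0.7090 mol
mass = 0.7090 × 213.40 = 151.3 g

151 g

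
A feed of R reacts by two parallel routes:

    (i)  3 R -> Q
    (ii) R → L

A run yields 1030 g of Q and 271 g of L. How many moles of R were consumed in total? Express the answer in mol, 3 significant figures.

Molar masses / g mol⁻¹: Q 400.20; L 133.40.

9.75 mol

n(Q) = 1030 / 400.20 = 2.574 mol
n(L) = 271 / 133.40 = 2.031 mol
n(R) via (i) = (3/1)×2.574 = 7.722 mol
n(R) via (ii) = (1/1)×2.031 = 2.031 mol
total n(R) = 7.722 + 2.031 = 9.753 mol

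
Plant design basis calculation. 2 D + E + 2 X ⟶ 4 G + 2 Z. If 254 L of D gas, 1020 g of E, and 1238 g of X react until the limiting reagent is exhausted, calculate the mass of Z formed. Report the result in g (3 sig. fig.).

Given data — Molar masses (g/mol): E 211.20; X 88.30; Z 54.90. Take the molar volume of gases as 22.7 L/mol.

n(D) = 254.0 / 22.7 = 11.19 mol
n(E) = 1020 / 211.20 = 4.830 mol
n(X) = 1238 / 88.30 = 14.02 mol
n/ν → D: 5.595, E: 4.830, X: 7.010; E is limiting.
n(Z) = (2/1) × 4.830 = 9.660 mol
mass = 9.660 × 54.90 = 530.3 g

530 g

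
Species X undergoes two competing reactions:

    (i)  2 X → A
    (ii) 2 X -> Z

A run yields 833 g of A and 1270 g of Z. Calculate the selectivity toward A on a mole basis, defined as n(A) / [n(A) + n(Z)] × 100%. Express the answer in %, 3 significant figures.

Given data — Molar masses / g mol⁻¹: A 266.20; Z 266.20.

39.6 %

n(A) = 833 / 266.20 = 3.129 mol
n(Z) = 1270 / 266.20 = 4.771 mol
selectivity = 3.129/(3.129+4.771) × 100 = 39.61 %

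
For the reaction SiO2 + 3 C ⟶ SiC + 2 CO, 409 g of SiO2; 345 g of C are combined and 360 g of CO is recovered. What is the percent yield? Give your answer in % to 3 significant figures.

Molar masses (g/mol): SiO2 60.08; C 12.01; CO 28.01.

94.4 %

n(SiO2) = 409.0 / 60.08 = 6.808 mol
n(C) = 345.0 / 12.01 = 28.73 mol
n/ν for SiO2 = 6.808/1 = 6.808
n/ν for C = 28.73/3 = 9.577
Smallest n/ν is SiO2 → limiting reagent.
theoretical n(CO) = (2/1) × 6.808 = 13.62 mol → 381.5 g
% yield = 360 / 381.5 × 100 = 94.36 %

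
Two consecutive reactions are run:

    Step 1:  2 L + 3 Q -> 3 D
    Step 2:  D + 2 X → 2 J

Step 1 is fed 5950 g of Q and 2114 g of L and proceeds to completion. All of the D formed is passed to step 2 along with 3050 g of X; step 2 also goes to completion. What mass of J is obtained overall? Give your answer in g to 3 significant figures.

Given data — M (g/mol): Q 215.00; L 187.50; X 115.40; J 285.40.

Step 1:
n(Q) = 5950 / 215.00 = 27.67 mol
n(L) = 2114 / 187.50 = 11.27 mol
n/ν for Q = 27.67/3 = 9.223
n/ν for L = 11.27/2 = 5.635
Smallest n/ν is L → limiting reagent.
n(D) produced = (3/2) × 11.27 = 16.91 mol
Step 2:
n(D) available = 16.91 mol
n(X) = 3050 / 115.40 = 26.43 mol
n/ν for D = 16.91/1 = 16.91
n/ν for X = 26.43/2 = 13.22
Smallest n/ν is X → limiting reagent.
n(J) = (2/2) × 26.43 = 26.43 mol
mass = 26.43 × 285.40 = 7543 g

7540 g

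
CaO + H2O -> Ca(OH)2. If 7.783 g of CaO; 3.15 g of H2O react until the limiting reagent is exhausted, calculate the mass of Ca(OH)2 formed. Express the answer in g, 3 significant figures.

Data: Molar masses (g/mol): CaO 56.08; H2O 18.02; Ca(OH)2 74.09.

n(CaO) = 7.783 / 56.08 = 0.1388 mol
n(H2O) = 3.150 / 18.02 = 0.1748 mol
n/ν for CaO = 0.1388/1 = 0.1388
n/ν for H2O = 0.1748/1 = 0.1748
Smallest n/ν is CaO → limiting reagent.
n(Ca(OH)2) = (1/1) × 0.1388 = 0.1388 mol
mass = 0.1388 × 74.09 = 10.28 g

10.3 g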